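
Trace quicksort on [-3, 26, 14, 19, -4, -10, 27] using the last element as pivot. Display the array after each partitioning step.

Partition 1: pivot=27 at index 6 -> [-3, 26, 14, 19, -4, -10, 27]
Partition 2: pivot=-10 at index 0 -> [-10, 26, 14, 19, -4, -3, 27]
Partition 3: pivot=-3 at index 2 -> [-10, -4, -3, 19, 26, 14, 27]
Partition 4: pivot=14 at index 3 -> [-10, -4, -3, 14, 26, 19, 27]
Partition 5: pivot=19 at index 4 -> [-10, -4, -3, 14, 19, 26, 27]


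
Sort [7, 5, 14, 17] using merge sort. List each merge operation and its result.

Divide and conquer:
  Merge [7] + [5] -> [5, 7]
  Merge [14] + [17] -> [14, 17]
  Merge [5, 7] + [14, 17] -> [5, 7, 14, 17]


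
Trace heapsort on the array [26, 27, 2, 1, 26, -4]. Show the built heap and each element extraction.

Build heap: [27, 26, 2, 1, 26, -4]
Extract 27: [26, 26, 2, 1, -4, 27]
Extract 26: [26, 1, 2, -4, 26, 27]
Extract 26: [2, 1, -4, 26, 26, 27]
Extract 2: [1, -4, 2, 26, 26, 27]
Extract 1: [-4, 1, 2, 26, 26, 27]


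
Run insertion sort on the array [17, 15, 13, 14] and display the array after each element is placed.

First element 17 is already 'sorted'
Insert 15: shifted 1 elements -> [15, 17, 13, 14]
Insert 13: shifted 2 elements -> [13, 15, 17, 14]
Insert 14: shifted 2 elements -> [13, 14, 15, 17]


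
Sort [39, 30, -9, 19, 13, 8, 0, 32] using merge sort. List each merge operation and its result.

Divide and conquer:
  Merge [39] + [30] -> [30, 39]
  Merge [-9] + [19] -> [-9, 19]
  Merge [30, 39] + [-9, 19] -> [-9, 19, 30, 39]
  Merge [13] + [8] -> [8, 13]
  Merge [0] + [32] -> [0, 32]
  Merge [8, 13] + [0, 32] -> [0, 8, 13, 32]
  Merge [-9, 19, 30, 39] + [0, 8, 13, 32] -> [-9, 0, 8, 13, 19, 30, 32, 39]


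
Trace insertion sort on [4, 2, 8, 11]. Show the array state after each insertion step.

First element 4 is already 'sorted'
Insert 2: shifted 1 elements -> [2, 4, 8, 11]
Insert 8: shifted 0 elements -> [2, 4, 8, 11]
Insert 11: shifted 0 elements -> [2, 4, 8, 11]


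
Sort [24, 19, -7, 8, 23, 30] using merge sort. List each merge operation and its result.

Divide and conquer:
  Merge [19] + [-7] -> [-7, 19]
  Merge [24] + [-7, 19] -> [-7, 19, 24]
  Merge [23] + [30] -> [23, 30]
  Merge [8] + [23, 30] -> [8, 23, 30]
  Merge [-7, 19, 24] + [8, 23, 30] -> [-7, 8, 19, 23, 24, 30]


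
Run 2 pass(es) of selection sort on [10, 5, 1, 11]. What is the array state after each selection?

Pass 1: Select minimum 1 at index 2, swap -> [1, 5, 10, 11]
Pass 2: Select minimum 5 at index 1, swap -> [1, 5, 10, 11]


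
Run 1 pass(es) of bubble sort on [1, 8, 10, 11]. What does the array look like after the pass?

After pass 1: [1, 8, 10, 11] (0 swaps)
Total swaps: 0


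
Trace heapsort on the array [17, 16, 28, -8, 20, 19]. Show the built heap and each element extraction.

Build heap: [28, 20, 19, -8, 16, 17]
Extract 28: [20, 17, 19, -8, 16, 28]
Extract 20: [19, 17, 16, -8, 20, 28]
Extract 19: [17, -8, 16, 19, 20, 28]
Extract 17: [16, -8, 17, 19, 20, 28]
Extract 16: [-8, 16, 17, 19, 20, 28]


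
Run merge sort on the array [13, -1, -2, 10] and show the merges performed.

Divide and conquer:
  Merge [13] + [-1] -> [-1, 13]
  Merge [-2] + [10] -> [-2, 10]
  Merge [-1, 13] + [-2, 10] -> [-2, -1, 10, 13]


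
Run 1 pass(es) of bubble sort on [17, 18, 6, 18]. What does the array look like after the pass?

After pass 1: [17, 6, 18, 18] (1 swaps)
Total swaps: 1


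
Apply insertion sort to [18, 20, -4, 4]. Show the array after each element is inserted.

First element 18 is already 'sorted'
Insert 20: shifted 0 elements -> [18, 20, -4, 4]
Insert -4: shifted 2 elements -> [-4, 18, 20, 4]
Insert 4: shifted 2 elements -> [-4, 4, 18, 20]


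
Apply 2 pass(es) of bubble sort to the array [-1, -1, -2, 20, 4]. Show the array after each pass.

After pass 1: [-1, -2, -1, 4, 20] (2 swaps)
After pass 2: [-2, -1, -1, 4, 20] (1 swaps)
Total swaps: 3


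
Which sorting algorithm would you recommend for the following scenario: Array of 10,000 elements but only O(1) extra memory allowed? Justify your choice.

Best choice: Heapsort
Reason: Heapsort rearranges the array in place using O(1) auxiliary space and still guarantees O(n log n) time; quicksort partitions in place but needs Theta(log n) stack space for recursion (O(n) in the worst case), and mergesort requires O(n) auxiliary space


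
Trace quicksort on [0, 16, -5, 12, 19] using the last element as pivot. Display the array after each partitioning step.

Partition 1: pivot=19 at index 4 -> [0, 16, -5, 12, 19]
Partition 2: pivot=12 at index 2 -> [0, -5, 12, 16, 19]
Partition 3: pivot=-5 at index 0 -> [-5, 0, 12, 16, 19]


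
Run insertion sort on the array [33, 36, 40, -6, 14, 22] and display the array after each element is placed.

First element 33 is already 'sorted'
Insert 36: shifted 0 elements -> [33, 36, 40, -6, 14, 22]
Insert 40: shifted 0 elements -> [33, 36, 40, -6, 14, 22]
Insert -6: shifted 3 elements -> [-6, 33, 36, 40, 14, 22]
Insert 14: shifted 3 elements -> [-6, 14, 33, 36, 40, 22]
Insert 22: shifted 3 elements -> [-6, 14, 22, 33, 36, 40]


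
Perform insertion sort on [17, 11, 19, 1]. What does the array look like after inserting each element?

First element 17 is already 'sorted'
Insert 11: shifted 1 elements -> [11, 17, 19, 1]
Insert 19: shifted 0 elements -> [11, 17, 19, 1]
Insert 1: shifted 3 elements -> [1, 11, 17, 19]


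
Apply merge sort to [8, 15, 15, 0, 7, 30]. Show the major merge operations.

Divide and conquer:
  Merge [15] + [15] -> [15, 15]
  Merge [8] + [15, 15] -> [8, 15, 15]
  Merge [7] + [30] -> [7, 30]
  Merge [0] + [7, 30] -> [0, 7, 30]
  Merge [8, 15, 15] + [0, 7, 30] -> [0, 7, 8, 15, 15, 30]


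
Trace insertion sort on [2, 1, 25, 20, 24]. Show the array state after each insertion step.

First element 2 is already 'sorted'
Insert 1: shifted 1 elements -> [1, 2, 25, 20, 24]
Insert 25: shifted 0 elements -> [1, 2, 25, 20, 24]
Insert 20: shifted 1 elements -> [1, 2, 20, 25, 24]
Insert 24: shifted 1 elements -> [1, 2, 20, 24, 25]


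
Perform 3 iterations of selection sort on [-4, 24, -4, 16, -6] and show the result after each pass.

Pass 1: Select minimum -6 at index 4, swap -> [-6, 24, -4, 16, -4]
Pass 2: Select minimum -4 at index 2, swap -> [-6, -4, 24, 16, -4]
Pass 3: Select minimum -4 at index 4, swap -> [-6, -4, -4, 16, 24]


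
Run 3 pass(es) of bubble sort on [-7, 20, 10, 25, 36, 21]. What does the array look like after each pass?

After pass 1: [-7, 10, 20, 25, 21, 36] (2 swaps)
After pass 2: [-7, 10, 20, 21, 25, 36] (1 swaps)
After pass 3: [-7, 10, 20, 21, 25, 36] (0 swaps)
Total swaps: 3


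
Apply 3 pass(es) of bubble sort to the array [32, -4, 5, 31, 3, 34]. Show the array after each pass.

After pass 1: [-4, 5, 31, 3, 32, 34] (4 swaps)
After pass 2: [-4, 5, 3, 31, 32, 34] (1 swaps)
After pass 3: [-4, 3, 5, 31, 32, 34] (1 swaps)
Total swaps: 6


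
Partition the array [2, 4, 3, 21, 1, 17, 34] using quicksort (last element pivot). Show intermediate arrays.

Partition 1: pivot=34 at index 6 -> [2, 4, 3, 21, 1, 17, 34]
Partition 2: pivot=17 at index 4 -> [2, 4, 3, 1, 17, 21, 34]
Partition 3: pivot=1 at index 0 -> [1, 4, 3, 2, 17, 21, 34]
Partition 4: pivot=2 at index 1 -> [1, 2, 3, 4, 17, 21, 34]
Partition 5: pivot=4 at index 3 -> [1, 2, 3, 4, 17, 21, 34]


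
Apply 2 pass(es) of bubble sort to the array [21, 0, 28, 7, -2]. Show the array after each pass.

After pass 1: [0, 21, 7, -2, 28] (3 swaps)
After pass 2: [0, 7, -2, 21, 28] (2 swaps)
Total swaps: 5


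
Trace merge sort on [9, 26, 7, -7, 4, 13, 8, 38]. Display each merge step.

Divide and conquer:
  Merge [9] + [26] -> [9, 26]
  Merge [7] + [-7] -> [-7, 7]
  Merge [9, 26] + [-7, 7] -> [-7, 7, 9, 26]
  Merge [4] + [13] -> [4, 13]
  Merge [8] + [38] -> [8, 38]
  Merge [4, 13] + [8, 38] -> [4, 8, 13, 38]
  Merge [-7, 7, 9, 26] + [4, 8, 13, 38] -> [-7, 4, 7, 8, 9, 13, 26, 38]


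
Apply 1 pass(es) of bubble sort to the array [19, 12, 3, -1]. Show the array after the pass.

After pass 1: [12, 3, -1, 19] (3 swaps)
Total swaps: 3


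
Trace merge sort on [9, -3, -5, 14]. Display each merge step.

Divide and conquer:
  Merge [9] + [-3] -> [-3, 9]
  Merge [-5] + [14] -> [-5, 14]
  Merge [-3, 9] + [-5, 14] -> [-5, -3, 9, 14]


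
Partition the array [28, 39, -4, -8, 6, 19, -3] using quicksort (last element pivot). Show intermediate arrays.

Partition 1: pivot=-3 at index 2 -> [-4, -8, -3, 39, 6, 19, 28]
Partition 2: pivot=-8 at index 0 -> [-8, -4, -3, 39, 6, 19, 28]
Partition 3: pivot=28 at index 5 -> [-8, -4, -3, 6, 19, 28, 39]
Partition 4: pivot=19 at index 4 -> [-8, -4, -3, 6, 19, 28, 39]


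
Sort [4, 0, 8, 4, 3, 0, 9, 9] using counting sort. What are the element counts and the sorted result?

Count array: [2, 0, 0, 1, 2, 0, 0, 0, 1, 2]
(count[i] = number of elements equal to i)
Cumulative count: [2, 2, 2, 3, 5, 5, 5, 5, 6, 8]
Sorted: [0, 0, 3, 4, 4, 8, 9, 9]


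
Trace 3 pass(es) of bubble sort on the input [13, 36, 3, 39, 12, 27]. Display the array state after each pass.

After pass 1: [13, 3, 36, 12, 27, 39] (3 swaps)
After pass 2: [3, 13, 12, 27, 36, 39] (3 swaps)
After pass 3: [3, 12, 13, 27, 36, 39] (1 swaps)
Total swaps: 7


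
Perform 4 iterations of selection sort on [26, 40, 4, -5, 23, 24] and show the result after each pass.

Pass 1: Select minimum -5 at index 3, swap -> [-5, 40, 4, 26, 23, 24]
Pass 2: Select minimum 4 at index 2, swap -> [-5, 4, 40, 26, 23, 24]
Pass 3: Select minimum 23 at index 4, swap -> [-5, 4, 23, 26, 40, 24]
Pass 4: Select minimum 24 at index 5, swap -> [-5, 4, 23, 24, 40, 26]


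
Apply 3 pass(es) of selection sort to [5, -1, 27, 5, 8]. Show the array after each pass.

Pass 1: Select minimum -1 at index 1, swap -> [-1, 5, 27, 5, 8]
Pass 2: Select minimum 5 at index 1, swap -> [-1, 5, 27, 5, 8]
Pass 3: Select minimum 5 at index 3, swap -> [-1, 5, 5, 27, 8]


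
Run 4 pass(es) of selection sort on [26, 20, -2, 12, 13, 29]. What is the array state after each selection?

Pass 1: Select minimum -2 at index 2, swap -> [-2, 20, 26, 12, 13, 29]
Pass 2: Select minimum 12 at index 3, swap -> [-2, 12, 26, 20, 13, 29]
Pass 3: Select minimum 13 at index 4, swap -> [-2, 12, 13, 20, 26, 29]
Pass 4: Select minimum 20 at index 3, swap -> [-2, 12, 13, 20, 26, 29]


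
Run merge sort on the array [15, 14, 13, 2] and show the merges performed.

Divide and conquer:
  Merge [15] + [14] -> [14, 15]
  Merge [13] + [2] -> [2, 13]
  Merge [14, 15] + [2, 13] -> [2, 13, 14, 15]


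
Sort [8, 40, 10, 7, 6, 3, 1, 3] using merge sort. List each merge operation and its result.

Divide and conquer:
  Merge [8] + [40] -> [8, 40]
  Merge [10] + [7] -> [7, 10]
  Merge [8, 40] + [7, 10] -> [7, 8, 10, 40]
  Merge [6] + [3] -> [3, 6]
  Merge [1] + [3] -> [1, 3]
  Merge [3, 6] + [1, 3] -> [1, 3, 3, 6]
  Merge [7, 8, 10, 40] + [1, 3, 3, 6] -> [1, 3, 3, 6, 7, 8, 10, 40]


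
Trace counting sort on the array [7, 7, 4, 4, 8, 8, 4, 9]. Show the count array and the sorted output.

Count array: [0, 0, 0, 0, 3, 0, 0, 2, 2, 1]
(count[i] = number of elements equal to i)
Cumulative count: [0, 0, 0, 0, 3, 3, 3, 5, 7, 8]
Sorted: [4, 4, 4, 7, 7, 8, 8, 9]


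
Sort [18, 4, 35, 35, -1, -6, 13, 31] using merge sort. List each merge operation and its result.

Divide and conquer:
  Merge [18] + [4] -> [4, 18]
  Merge [35] + [35] -> [35, 35]
  Merge [4, 18] + [35, 35] -> [4, 18, 35, 35]
  Merge [-1] + [-6] -> [-6, -1]
  Merge [13] + [31] -> [13, 31]
  Merge [-6, -1] + [13, 31] -> [-6, -1, 13, 31]
  Merge [4, 18, 35, 35] + [-6, -1, 13, 31] -> [-6, -1, 4, 13, 18, 31, 35, 35]


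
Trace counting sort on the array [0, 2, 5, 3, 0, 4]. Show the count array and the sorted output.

Count array: [2, 0, 1, 1, 1, 1]
(count[i] = number of elements equal to i)
Cumulative count: [2, 2, 3, 4, 5, 6]
Sorted: [0, 0, 2, 3, 4, 5]


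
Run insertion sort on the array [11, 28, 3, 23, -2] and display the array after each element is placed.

First element 11 is already 'sorted'
Insert 28: shifted 0 elements -> [11, 28, 3, 23, -2]
Insert 3: shifted 2 elements -> [3, 11, 28, 23, -2]
Insert 23: shifted 1 elements -> [3, 11, 23, 28, -2]
Insert -2: shifted 4 elements -> [-2, 3, 11, 23, 28]


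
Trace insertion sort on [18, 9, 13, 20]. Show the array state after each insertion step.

First element 18 is already 'sorted'
Insert 9: shifted 1 elements -> [9, 18, 13, 20]
Insert 13: shifted 1 elements -> [9, 13, 18, 20]
Insert 20: shifted 0 elements -> [9, 13, 18, 20]


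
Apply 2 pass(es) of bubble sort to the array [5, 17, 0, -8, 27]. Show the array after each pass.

After pass 1: [5, 0, -8, 17, 27] (2 swaps)
After pass 2: [0, -8, 5, 17, 27] (2 swaps)
Total swaps: 4


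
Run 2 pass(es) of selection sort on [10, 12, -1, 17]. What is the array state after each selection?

Pass 1: Select minimum -1 at index 2, swap -> [-1, 12, 10, 17]
Pass 2: Select minimum 10 at index 2, swap -> [-1, 10, 12, 17]


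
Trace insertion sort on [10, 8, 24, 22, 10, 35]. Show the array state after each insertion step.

First element 10 is already 'sorted'
Insert 8: shifted 1 elements -> [8, 10, 24, 22, 10, 35]
Insert 24: shifted 0 elements -> [8, 10, 24, 22, 10, 35]
Insert 22: shifted 1 elements -> [8, 10, 22, 24, 10, 35]
Insert 10: shifted 2 elements -> [8, 10, 10, 22, 24, 35]
Insert 35: shifted 0 elements -> [8, 10, 10, 22, 24, 35]


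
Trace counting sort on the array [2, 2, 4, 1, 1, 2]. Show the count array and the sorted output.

Count array: [0, 2, 3, 0, 1]
(count[i] = number of elements equal to i)
Cumulative count: [0, 2, 5, 5, 6]
Sorted: [1, 1, 2, 2, 2, 4]


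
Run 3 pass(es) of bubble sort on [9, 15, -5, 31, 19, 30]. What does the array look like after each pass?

After pass 1: [9, -5, 15, 19, 30, 31] (3 swaps)
After pass 2: [-5, 9, 15, 19, 30, 31] (1 swaps)
After pass 3: [-5, 9, 15, 19, 30, 31] (0 swaps)
Total swaps: 4


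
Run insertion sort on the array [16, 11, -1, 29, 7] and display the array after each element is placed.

First element 16 is already 'sorted'
Insert 11: shifted 1 elements -> [11, 16, -1, 29, 7]
Insert -1: shifted 2 elements -> [-1, 11, 16, 29, 7]
Insert 29: shifted 0 elements -> [-1, 11, 16, 29, 7]
Insert 7: shifted 3 elements -> [-1, 7, 11, 16, 29]


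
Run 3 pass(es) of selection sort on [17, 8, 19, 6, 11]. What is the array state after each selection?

Pass 1: Select minimum 6 at index 3, swap -> [6, 8, 19, 17, 11]
Pass 2: Select minimum 8 at index 1, swap -> [6, 8, 19, 17, 11]
Pass 3: Select minimum 11 at index 4, swap -> [6, 8, 11, 17, 19]


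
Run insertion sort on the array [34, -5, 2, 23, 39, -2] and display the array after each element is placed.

First element 34 is already 'sorted'
Insert -5: shifted 1 elements -> [-5, 34, 2, 23, 39, -2]
Insert 2: shifted 1 elements -> [-5, 2, 34, 23, 39, -2]
Insert 23: shifted 1 elements -> [-5, 2, 23, 34, 39, -2]
Insert 39: shifted 0 elements -> [-5, 2, 23, 34, 39, -2]
Insert -2: shifted 4 elements -> [-5, -2, 2, 23, 34, 39]


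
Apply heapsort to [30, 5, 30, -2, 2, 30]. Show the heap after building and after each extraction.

Build heap: [30, 5, 30, -2, 2, 30]
Extract 30: [30, 5, 30, -2, 2, 30]
Extract 30: [30, 5, 2, -2, 30, 30]
Extract 30: [5, -2, 2, 30, 30, 30]
Extract 5: [2, -2, 5, 30, 30, 30]
Extract 2: [-2, 2, 5, 30, 30, 30]


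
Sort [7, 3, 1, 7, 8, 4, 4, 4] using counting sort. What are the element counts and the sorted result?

Count array: [0, 1, 0, 1, 3, 0, 0, 2, 1]
(count[i] = number of elements equal to i)
Cumulative count: [0, 1, 1, 2, 5, 5, 5, 7, 8]
Sorted: [1, 3, 4, 4, 4, 7, 7, 8]


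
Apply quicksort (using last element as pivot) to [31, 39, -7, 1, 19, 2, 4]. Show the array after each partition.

Partition 1: pivot=4 at index 3 -> [-7, 1, 2, 4, 19, 31, 39]
Partition 2: pivot=2 at index 2 -> [-7, 1, 2, 4, 19, 31, 39]
Partition 3: pivot=1 at index 1 -> [-7, 1, 2, 4, 19, 31, 39]
Partition 4: pivot=39 at index 6 -> [-7, 1, 2, 4, 19, 31, 39]
Partition 5: pivot=31 at index 5 -> [-7, 1, 2, 4, 19, 31, 39]


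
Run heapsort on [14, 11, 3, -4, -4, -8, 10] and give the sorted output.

Build heap: [14, 11, 10, -4, -4, -8, 3]
Extract 14: [11, 3, 10, -4, -4, -8, 14]
Extract 11: [10, 3, -8, -4, -4, 11, 14]
Extract 10: [3, -4, -8, -4, 10, 11, 14]
Extract 3: [-4, -4, -8, 3, 10, 11, 14]
Extract -4: [-4, -8, -4, 3, 10, 11, 14]
Extract -4: [-8, -4, -4, 3, 10, 11, 14]


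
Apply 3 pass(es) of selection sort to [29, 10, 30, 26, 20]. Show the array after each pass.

Pass 1: Select minimum 10 at index 1, swap -> [10, 29, 30, 26, 20]
Pass 2: Select minimum 20 at index 4, swap -> [10, 20, 30, 26, 29]
Pass 3: Select minimum 26 at index 3, swap -> [10, 20, 26, 30, 29]


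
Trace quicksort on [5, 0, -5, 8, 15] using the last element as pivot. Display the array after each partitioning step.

Partition 1: pivot=15 at index 4 -> [5, 0, -5, 8, 15]
Partition 2: pivot=8 at index 3 -> [5, 0, -5, 8, 15]
Partition 3: pivot=-5 at index 0 -> [-5, 0, 5, 8, 15]
Partition 4: pivot=5 at index 2 -> [-5, 0, 5, 8, 15]


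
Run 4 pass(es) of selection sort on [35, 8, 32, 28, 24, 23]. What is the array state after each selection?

Pass 1: Select minimum 8 at index 1, swap -> [8, 35, 32, 28, 24, 23]
Pass 2: Select minimum 23 at index 5, swap -> [8, 23, 32, 28, 24, 35]
Pass 3: Select minimum 24 at index 4, swap -> [8, 23, 24, 28, 32, 35]
Pass 4: Select minimum 28 at index 3, swap -> [8, 23, 24, 28, 32, 35]


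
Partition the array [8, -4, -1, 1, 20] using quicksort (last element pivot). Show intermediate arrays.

Partition 1: pivot=20 at index 4 -> [8, -4, -1, 1, 20]
Partition 2: pivot=1 at index 2 -> [-4, -1, 1, 8, 20]
Partition 3: pivot=-1 at index 1 -> [-4, -1, 1, 8, 20]


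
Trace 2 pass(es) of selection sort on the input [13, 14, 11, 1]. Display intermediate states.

Pass 1: Select minimum 1 at index 3, swap -> [1, 14, 11, 13]
Pass 2: Select minimum 11 at index 2, swap -> [1, 11, 14, 13]


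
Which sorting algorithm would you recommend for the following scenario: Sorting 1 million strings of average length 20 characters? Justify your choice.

Best choice: MSD radix sort or Mergesort
Reason: MSD radix sort is a non-comparison sort that buckets the strings by successive character positions, running in time proportional to the total number of characters examined rather than O(n log n) string comparisons; mergesort is a stable O(n log n)-comparison alternative that works for arbitrary variable-length keys


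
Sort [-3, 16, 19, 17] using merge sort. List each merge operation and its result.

Divide and conquer:
  Merge [-3] + [16] -> [-3, 16]
  Merge [19] + [17] -> [17, 19]
  Merge [-3, 16] + [17, 19] -> [-3, 16, 17, 19]


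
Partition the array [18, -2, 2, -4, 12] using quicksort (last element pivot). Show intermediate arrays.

Partition 1: pivot=12 at index 3 -> [-2, 2, -4, 12, 18]
Partition 2: pivot=-4 at index 0 -> [-4, 2, -2, 12, 18]
Partition 3: pivot=-2 at index 1 -> [-4, -2, 2, 12, 18]


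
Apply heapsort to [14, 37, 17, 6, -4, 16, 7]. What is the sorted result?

Build heap: [37, 14, 17, 6, -4, 16, 7]
Extract 37: [17, 14, 16, 6, -4, 7, 37]
Extract 17: [16, 14, 7, 6, -4, 17, 37]
Extract 16: [14, 6, 7, -4, 16, 17, 37]
Extract 14: [7, 6, -4, 14, 16, 17, 37]
Extract 7: [6, -4, 7, 14, 16, 17, 37]
Extract 6: [-4, 6, 7, 14, 16, 17, 37]


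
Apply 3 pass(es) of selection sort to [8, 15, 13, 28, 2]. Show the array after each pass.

Pass 1: Select minimum 2 at index 4, swap -> [2, 15, 13, 28, 8]
Pass 2: Select minimum 8 at index 4, swap -> [2, 8, 13, 28, 15]
Pass 3: Select minimum 13 at index 2, swap -> [2, 8, 13, 28, 15]


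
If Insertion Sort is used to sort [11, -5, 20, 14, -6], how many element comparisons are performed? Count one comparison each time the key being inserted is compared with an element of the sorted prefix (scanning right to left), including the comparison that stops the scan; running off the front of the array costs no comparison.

Insert -5: 11 > -5 (shift), reached front = 1 comparison(s) -> [-5, 11, 20, 14, -6]
Insert 20: 11 <= 20 (stop) = 1 comparison(s) -> [-5, 11, 20, 14, -6]
Insert 14: 20 > 14 (shift), 11 <= 14 (stop) = 2 comparison(s) -> [-5, 11, 14, 20, -6]
Insert -6: 20 > -6 (shift), 14 > -6 (shift), 11 > -6 (shift), -5 > -6 (shift), reached front = 4 comparison(s) -> [-6, -5, 11, 14, 20]
Total comparisons: 1 + 1 + 2 + 4 = 8


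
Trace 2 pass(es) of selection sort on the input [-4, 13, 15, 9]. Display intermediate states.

Pass 1: Select minimum -4 at index 0, swap -> [-4, 13, 15, 9]
Pass 2: Select minimum 9 at index 3, swap -> [-4, 9, 15, 13]


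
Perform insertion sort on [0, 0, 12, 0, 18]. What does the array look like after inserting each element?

First element 0 is already 'sorted'
Insert 0: shifted 0 elements -> [0, 0, 12, 0, 18]
Insert 12: shifted 0 elements -> [0, 0, 12, 0, 18]
Insert 0: shifted 1 elements -> [0, 0, 0, 12, 18]
Insert 18: shifted 0 elements -> [0, 0, 0, 12, 18]


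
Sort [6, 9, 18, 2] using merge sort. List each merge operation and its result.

Divide and conquer:
  Merge [6] + [9] -> [6, 9]
  Merge [18] + [2] -> [2, 18]
  Merge [6, 9] + [2, 18] -> [2, 6, 9, 18]


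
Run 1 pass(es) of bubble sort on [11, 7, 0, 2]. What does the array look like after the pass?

After pass 1: [7, 0, 2, 11] (3 swaps)
Total swaps: 3


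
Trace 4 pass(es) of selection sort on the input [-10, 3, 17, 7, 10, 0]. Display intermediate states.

Pass 1: Select minimum -10 at index 0, swap -> [-10, 3, 17, 7, 10, 0]
Pass 2: Select minimum 0 at index 5, swap -> [-10, 0, 17, 7, 10, 3]
Pass 3: Select minimum 3 at index 5, swap -> [-10, 0, 3, 7, 10, 17]
Pass 4: Select minimum 7 at index 3, swap -> [-10, 0, 3, 7, 10, 17]


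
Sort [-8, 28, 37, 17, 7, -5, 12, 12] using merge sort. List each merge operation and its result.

Divide and conquer:
  Merge [-8] + [28] -> [-8, 28]
  Merge [37] + [17] -> [17, 37]
  Merge [-8, 28] + [17, 37] -> [-8, 17, 28, 37]
  Merge [7] + [-5] -> [-5, 7]
  Merge [12] + [12] -> [12, 12]
  Merge [-5, 7] + [12, 12] -> [-5, 7, 12, 12]
  Merge [-8, 17, 28, 37] + [-5, 7, 12, 12] -> [-8, -5, 7, 12, 12, 17, 28, 37]


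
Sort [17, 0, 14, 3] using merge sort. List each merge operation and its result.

Divide and conquer:
  Merge [17] + [0] -> [0, 17]
  Merge [14] + [3] -> [3, 14]
  Merge [0, 17] + [3, 14] -> [0, 3, 14, 17]


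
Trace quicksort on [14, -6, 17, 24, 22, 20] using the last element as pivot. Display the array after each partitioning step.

Partition 1: pivot=20 at index 3 -> [14, -6, 17, 20, 22, 24]
Partition 2: pivot=17 at index 2 -> [14, -6, 17, 20, 22, 24]
Partition 3: pivot=-6 at index 0 -> [-6, 14, 17, 20, 22, 24]
Partition 4: pivot=24 at index 5 -> [-6, 14, 17, 20, 22, 24]


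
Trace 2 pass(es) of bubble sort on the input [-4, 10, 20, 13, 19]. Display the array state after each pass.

After pass 1: [-4, 10, 13, 19, 20] (2 swaps)
After pass 2: [-4, 10, 13, 19, 20] (0 swaps)
Total swaps: 2


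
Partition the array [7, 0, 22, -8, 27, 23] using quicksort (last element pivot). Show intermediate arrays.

Partition 1: pivot=23 at index 4 -> [7, 0, 22, -8, 23, 27]
Partition 2: pivot=-8 at index 0 -> [-8, 0, 22, 7, 23, 27]
Partition 3: pivot=7 at index 2 -> [-8, 0, 7, 22, 23, 27]


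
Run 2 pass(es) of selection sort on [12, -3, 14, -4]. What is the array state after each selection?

Pass 1: Select minimum -4 at index 3, swap -> [-4, -3, 14, 12]
Pass 2: Select minimum -3 at index 1, swap -> [-4, -3, 14, 12]


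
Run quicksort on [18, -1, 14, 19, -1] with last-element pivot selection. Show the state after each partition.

Partition 1: pivot=-1 at index 1 -> [-1, -1, 14, 19, 18]
Partition 2: pivot=18 at index 3 -> [-1, -1, 14, 18, 19]


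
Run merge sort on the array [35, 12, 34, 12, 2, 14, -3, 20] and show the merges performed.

Divide and conquer:
  Merge [35] + [12] -> [12, 35]
  Merge [34] + [12] -> [12, 34]
  Merge [12, 35] + [12, 34] -> [12, 12, 34, 35]
  Merge [2] + [14] -> [2, 14]
  Merge [-3] + [20] -> [-3, 20]
  Merge [2, 14] + [-3, 20] -> [-3, 2, 14, 20]
  Merge [12, 12, 34, 35] + [-3, 2, 14, 20] -> [-3, 2, 12, 12, 14, 20, 34, 35]


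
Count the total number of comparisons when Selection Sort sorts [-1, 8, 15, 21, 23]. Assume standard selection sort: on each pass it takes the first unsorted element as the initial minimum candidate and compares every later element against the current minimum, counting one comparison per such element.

Pass 1: scan indices 1..4 for the minimum = 4 comparison(s); min is -1, place at index 0 -> [-1, 8, 15, 21, 23]
Pass 2: scan indices 2..4 for the minimum = 3 comparison(s); min is 8, place at index 1 -> [-1, 8, 15, 21, 23]
Pass 3: scan indices 3..4 for the minimum = 2 comparison(s); min is 15, place at index 2 -> [-1, 8, 15, 21, 23]
Pass 4: scan indices 4..4 for the minimum = 1 comparison(s); min is 21, place at index 3 -> [-1, 8, 15, 21, 23]
Selection sort always scans the whole unsorted suffix, so the count is (n-1) + (n-2) + ... + 1 = n(n-1)/2 = 5*4/2 = 10 regardless of the input order.
Total comparisons: 4 + 3 + 2 + 1 = 10


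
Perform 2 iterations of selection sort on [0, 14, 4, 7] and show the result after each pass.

Pass 1: Select minimum 0 at index 0, swap -> [0, 14, 4, 7]
Pass 2: Select minimum 4 at index 2, swap -> [0, 4, 14, 7]


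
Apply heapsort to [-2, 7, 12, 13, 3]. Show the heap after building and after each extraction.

Build heap: [13, 7, 12, -2, 3]
Extract 13: [12, 7, 3, -2, 13]
Extract 12: [7, -2, 3, 12, 13]
Extract 7: [3, -2, 7, 12, 13]
Extract 3: [-2, 3, 7, 12, 13]


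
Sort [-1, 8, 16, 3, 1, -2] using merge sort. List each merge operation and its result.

Divide and conquer:
  Merge [8] + [16] -> [8, 16]
  Merge [-1] + [8, 16] -> [-1, 8, 16]
  Merge [1] + [-2] -> [-2, 1]
  Merge [3] + [-2, 1] -> [-2, 1, 3]
  Merge [-1, 8, 16] + [-2, 1, 3] -> [-2, -1, 1, 3, 8, 16]


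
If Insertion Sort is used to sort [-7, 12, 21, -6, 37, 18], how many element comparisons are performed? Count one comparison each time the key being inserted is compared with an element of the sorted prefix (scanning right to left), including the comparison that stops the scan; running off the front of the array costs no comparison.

Insert 12: -7 <= 12 (stop) = 1 comparison(s) -> [-7, 12, 21, -6, 37, 18]
Insert 21: 12 <= 21 (stop) = 1 comparison(s) -> [-7, 12, 21, -6, 37, 18]
Insert -6: 21 > -6 (shift), 12 > -6 (shift), -7 <= -6 (stop) = 3 comparison(s) -> [-7, -6, 12, 21, 37, 18]
Insert 37: 21 <= 37 (stop) = 1 comparison(s) -> [-7, -6, 12, 21, 37, 18]
Insert 18: 37 > 18 (shift), 21 > 18 (shift), 12 <= 18 (stop) = 3 comparison(s) -> [-7, -6, 12, 18, 21, 37]
Total comparisons: 1 + 1 + 3 + 1 + 3 = 9


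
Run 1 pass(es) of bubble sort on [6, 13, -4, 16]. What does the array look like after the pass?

After pass 1: [6, -4, 13, 16] (1 swaps)
Total swaps: 1


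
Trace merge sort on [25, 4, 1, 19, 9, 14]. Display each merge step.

Divide and conquer:
  Merge [4] + [1] -> [1, 4]
  Merge [25] + [1, 4] -> [1, 4, 25]
  Merge [9] + [14] -> [9, 14]
  Merge [19] + [9, 14] -> [9, 14, 19]
  Merge [1, 4, 25] + [9, 14, 19] -> [1, 4, 9, 14, 19, 25]


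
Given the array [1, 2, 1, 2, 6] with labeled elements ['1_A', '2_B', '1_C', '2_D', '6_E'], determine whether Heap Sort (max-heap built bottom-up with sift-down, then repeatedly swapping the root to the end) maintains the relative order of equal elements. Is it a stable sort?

Trace Heap Sort on the labeled array (the key is the number; the letter only tracks identity):
  Build max-heap: [6_E, 2_D, 1_C, 1_A, 2_B]
  Swap root 6_E to index 4, re-heapify first 4 -> [2_B, 2_D, 1_C, 1_A, 6_E]
  Swap root 2_B to index 3, re-heapify first 3 -> [2_D, 1_A, 1_C, 2_B, 6_E]
  Swap root 2_D to index 2, re-heapify first 2 -> [1_C, 1_A, 2_D, 2_B, 6_E]
  Swap root 1_C to index 1, re-heapify first 1 -> [1_A, 1_C, 2_D, 2_B, 6_E]
Final order: [1_A, 1_C, 2_D, 2_B, 6_E]
Equal keys:
  value 1: originally 1_A, 1_C; after sorting 1_A, 1_C -> order preserved
  value 2: originally 2_B, 2_D; after sorting 2_D, 2_B -> order changed
Equal keys were reordered, so Heap Sort is not stable: heap construction and root-to-end swaps move elements without regard to the original order of equal keys. (One such input is enough; an unstable sort may happen to preserve order on other inputs, but it gives no guarantee.)
Answer: Not stable


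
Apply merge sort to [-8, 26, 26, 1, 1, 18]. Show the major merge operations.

Divide and conquer:
  Merge [26] + [26] -> [26, 26]
  Merge [-8] + [26, 26] -> [-8, 26, 26]
  Merge [1] + [18] -> [1, 18]
  Merge [1] + [1, 18] -> [1, 1, 18]
  Merge [-8, 26, 26] + [1, 1, 18] -> [-8, 1, 1, 18, 26, 26]


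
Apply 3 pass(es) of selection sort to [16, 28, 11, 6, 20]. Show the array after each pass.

Pass 1: Select minimum 6 at index 3, swap -> [6, 28, 11, 16, 20]
Pass 2: Select minimum 11 at index 2, swap -> [6, 11, 28, 16, 20]
Pass 3: Select minimum 16 at index 3, swap -> [6, 11, 16, 28, 20]


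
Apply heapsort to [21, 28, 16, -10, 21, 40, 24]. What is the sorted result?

Build heap: [40, 28, 24, -10, 21, 16, 21]
Extract 40: [28, 21, 24, -10, 21, 16, 40]
Extract 28: [24, 21, 16, -10, 21, 28, 40]
Extract 24: [21, 21, 16, -10, 24, 28, 40]
Extract 21: [21, -10, 16, 21, 24, 28, 40]
Extract 21: [16, -10, 21, 21, 24, 28, 40]
Extract 16: [-10, 16, 21, 21, 24, 28, 40]


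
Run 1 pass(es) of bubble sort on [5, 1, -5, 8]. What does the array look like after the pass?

After pass 1: [1, -5, 5, 8] (2 swaps)
Total swaps: 2


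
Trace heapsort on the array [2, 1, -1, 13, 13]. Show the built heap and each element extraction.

Build heap: [13, 13, -1, 1, 2]
Extract 13: [13, 2, -1, 1, 13]
Extract 13: [2, 1, -1, 13, 13]
Extract 2: [1, -1, 2, 13, 13]
Extract 1: [-1, 1, 2, 13, 13]


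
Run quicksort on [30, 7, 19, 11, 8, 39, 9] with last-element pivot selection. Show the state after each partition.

Partition 1: pivot=9 at index 2 -> [7, 8, 9, 11, 30, 39, 19]
Partition 2: pivot=8 at index 1 -> [7, 8, 9, 11, 30, 39, 19]
Partition 3: pivot=19 at index 4 -> [7, 8, 9, 11, 19, 39, 30]
Partition 4: pivot=30 at index 5 -> [7, 8, 9, 11, 19, 30, 39]


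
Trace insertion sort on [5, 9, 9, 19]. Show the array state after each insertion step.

First element 5 is already 'sorted'
Insert 9: shifted 0 elements -> [5, 9, 9, 19]
Insert 9: shifted 0 elements -> [5, 9, 9, 19]
Insert 19: shifted 0 elements -> [5, 9, 9, 19]


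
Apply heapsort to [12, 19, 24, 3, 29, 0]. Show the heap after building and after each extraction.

Build heap: [29, 19, 24, 3, 12, 0]
Extract 29: [24, 19, 0, 3, 12, 29]
Extract 24: [19, 12, 0, 3, 24, 29]
Extract 19: [12, 3, 0, 19, 24, 29]
Extract 12: [3, 0, 12, 19, 24, 29]
Extract 3: [0, 3, 12, 19, 24, 29]


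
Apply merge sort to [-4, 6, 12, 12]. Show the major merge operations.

Divide and conquer:
  Merge [-4] + [6] -> [-4, 6]
  Merge [12] + [12] -> [12, 12]
  Merge [-4, 6] + [12, 12] -> [-4, 6, 12, 12]


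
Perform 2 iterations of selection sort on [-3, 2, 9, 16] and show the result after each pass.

Pass 1: Select minimum -3 at index 0, swap -> [-3, 2, 9, 16]
Pass 2: Select minimum 2 at index 1, swap -> [-3, 2, 9, 16]


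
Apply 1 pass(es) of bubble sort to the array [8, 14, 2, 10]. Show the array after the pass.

After pass 1: [8, 2, 10, 14] (2 swaps)
Total swaps: 2


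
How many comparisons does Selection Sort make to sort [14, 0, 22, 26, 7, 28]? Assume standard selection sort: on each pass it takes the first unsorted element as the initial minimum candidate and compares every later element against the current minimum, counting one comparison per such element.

Pass 1: scan indices 1..5 for the minimum = 5 comparison(s); min is 0, place at index 0 -> [0, 14, 22, 26, 7, 28]
Pass 2: scan indices 2..5 for the minimum = 4 comparison(s); min is 7, place at index 1 -> [0, 7, 22, 26, 14, 28]
Pass 3: scan indices 3..5 for the minimum = 3 comparison(s); min is 14, place at index 2 -> [0, 7, 14, 26, 22, 28]
Pass 4: scan indices 4..5 for the minimum = 2 comparison(s); min is 22, place at index 3 -> [0, 7, 14, 22, 26, 28]
Pass 5: scan indices 5..5 for the minimum = 1 comparison(s); min is 26, place at index 4 -> [0, 7, 14, 22, 26, 28]
Selection sort always scans the whole unsorted suffix, so the count is (n-1) + (n-2) + ... + 1 = n(n-1)/2 = 6*5/2 = 15 regardless of the input order.
Total comparisons: 5 + 4 + 3 + 2 + 1 = 15


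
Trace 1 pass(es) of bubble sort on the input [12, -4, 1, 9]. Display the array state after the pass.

After pass 1: [-4, 1, 9, 12] (3 swaps)
Total swaps: 3


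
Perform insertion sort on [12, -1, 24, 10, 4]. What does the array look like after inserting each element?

First element 12 is already 'sorted'
Insert -1: shifted 1 elements -> [-1, 12, 24, 10, 4]
Insert 24: shifted 0 elements -> [-1, 12, 24, 10, 4]
Insert 10: shifted 2 elements -> [-1, 10, 12, 24, 4]
Insert 4: shifted 3 elements -> [-1, 4, 10, 12, 24]


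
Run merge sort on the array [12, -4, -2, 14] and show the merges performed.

Divide and conquer:
  Merge [12] + [-4] -> [-4, 12]
  Merge [-2] + [14] -> [-2, 14]
  Merge [-4, 12] + [-2, 14] -> [-4, -2, 12, 14]


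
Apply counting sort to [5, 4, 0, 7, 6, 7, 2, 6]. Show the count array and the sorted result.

Count array: [1, 0, 1, 0, 1, 1, 2, 2]
(count[i] = number of elements equal to i)
Cumulative count: [1, 1, 2, 2, 3, 4, 6, 8]
Sorted: [0, 2, 4, 5, 6, 6, 7, 7]


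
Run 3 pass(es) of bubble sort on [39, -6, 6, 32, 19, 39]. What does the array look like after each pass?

After pass 1: [-6, 6, 32, 19, 39, 39] (4 swaps)
After pass 2: [-6, 6, 19, 32, 39, 39] (1 swaps)
After pass 3: [-6, 6, 19, 32, 39, 39] (0 swaps)
Total swaps: 5


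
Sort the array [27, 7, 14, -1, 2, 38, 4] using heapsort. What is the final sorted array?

Build heap: [38, 7, 27, -1, 2, 14, 4]
Extract 38: [27, 7, 14, -1, 2, 4, 38]
Extract 27: [14, 7, 4, -1, 2, 27, 38]
Extract 14: [7, 2, 4, -1, 14, 27, 38]
Extract 7: [4, 2, -1, 7, 14, 27, 38]
Extract 4: [2, -1, 4, 7, 14, 27, 38]
Extract 2: [-1, 2, 4, 7, 14, 27, 38]


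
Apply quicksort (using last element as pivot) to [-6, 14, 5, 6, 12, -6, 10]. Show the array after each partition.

Partition 1: pivot=10 at index 4 -> [-6, 5, 6, -6, 10, 14, 12]
Partition 2: pivot=-6 at index 1 -> [-6, -6, 6, 5, 10, 14, 12]
Partition 3: pivot=5 at index 2 -> [-6, -6, 5, 6, 10, 14, 12]
Partition 4: pivot=12 at index 5 -> [-6, -6, 5, 6, 10, 12, 14]


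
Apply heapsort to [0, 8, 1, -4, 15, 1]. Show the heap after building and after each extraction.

Build heap: [15, 8, 1, -4, 0, 1]
Extract 15: [8, 1, 1, -4, 0, 15]
Extract 8: [1, 0, 1, -4, 8, 15]
Extract 1: [1, 0, -4, 1, 8, 15]
Extract 1: [0, -4, 1, 1, 8, 15]
Extract 0: [-4, 0, 1, 1, 8, 15]


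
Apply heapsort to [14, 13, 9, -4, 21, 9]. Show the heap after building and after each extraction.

Build heap: [21, 14, 9, -4, 13, 9]
Extract 21: [14, 13, 9, -4, 9, 21]
Extract 14: [13, 9, 9, -4, 14, 21]
Extract 13: [9, -4, 9, 13, 14, 21]
Extract 9: [9, -4, 9, 13, 14, 21]
Extract 9: [-4, 9, 9, 13, 14, 21]


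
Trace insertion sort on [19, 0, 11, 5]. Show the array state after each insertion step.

First element 19 is already 'sorted'
Insert 0: shifted 1 elements -> [0, 19, 11, 5]
Insert 11: shifted 1 elements -> [0, 11, 19, 5]
Insert 5: shifted 2 elements -> [0, 5, 11, 19]


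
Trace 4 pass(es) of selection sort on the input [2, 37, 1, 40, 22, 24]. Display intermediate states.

Pass 1: Select minimum 1 at index 2, swap -> [1, 37, 2, 40, 22, 24]
Pass 2: Select minimum 2 at index 2, swap -> [1, 2, 37, 40, 22, 24]
Pass 3: Select minimum 22 at index 4, swap -> [1, 2, 22, 40, 37, 24]
Pass 4: Select minimum 24 at index 5, swap -> [1, 2, 22, 24, 37, 40]


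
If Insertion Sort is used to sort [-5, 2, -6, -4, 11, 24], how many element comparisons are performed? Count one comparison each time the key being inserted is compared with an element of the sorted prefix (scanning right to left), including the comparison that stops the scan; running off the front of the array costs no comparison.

Insert 2: -5 <= 2 (stop) = 1 comparison(s) -> [-5, 2, -6, -4, 11, 24]
Insert -6: 2 > -6 (shift), -5 > -6 (shift), reached front = 2 comparison(s) -> [-6, -5, 2, -4, 11, 24]
Insert -4: 2 > -4 (shift), -5 <= -4 (stop) = 2 comparison(s) -> [-6, -5, -4, 2, 11, 24]
Insert 11: 2 <= 11 (stop) = 1 comparison(s) -> [-6, -5, -4, 2, 11, 24]
Insert 24: 11 <= 24 (stop) = 1 comparison(s) -> [-6, -5, -4, 2, 11, 24]
Total comparisons: 1 + 2 + 2 + 1 + 1 = 7


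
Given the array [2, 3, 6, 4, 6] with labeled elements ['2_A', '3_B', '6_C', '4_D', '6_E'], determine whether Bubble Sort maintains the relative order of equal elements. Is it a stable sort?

Trace Bubble Sort on the labeled array (the key is the number; the letter only tracks identity):
  After pass 1: [2_A, 3_B, 4_D, 6_C, 6_E]
  After pass 2: [2_A, 3_B, 4_D, 6_C, 6_E] (no swaps, done)
Final order: [2_A, 3_B, 4_D, 6_C, 6_E]
Equal keys:
  value 6: originally 6_C, 6_E; after sorting 6_C, 6_E -> order preserved
All equal keys kept their original relative order. Bubble Sort is stable: it only swaps adjacent elements when the left one is strictly greater, so equal keys never move past each other.
Answer: Stable


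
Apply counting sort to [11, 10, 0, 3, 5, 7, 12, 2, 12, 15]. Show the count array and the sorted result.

Count array: [1, 0, 1, 1, 0, 1, 0, 1, 0, 0, 1, 1, 2, 0, 0, 1]
(count[i] = number of elements equal to i)
Cumulative count: [1, 1, 2, 3, 3, 4, 4, 5, 5, 5, 6, 7, 9, 9, 9, 10]
Sorted: [0, 2, 3, 5, 7, 10, 11, 12, 12, 15]


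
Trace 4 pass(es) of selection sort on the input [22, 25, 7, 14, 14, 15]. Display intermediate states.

Pass 1: Select minimum 7 at index 2, swap -> [7, 25, 22, 14, 14, 15]
Pass 2: Select minimum 14 at index 3, swap -> [7, 14, 22, 25, 14, 15]
Pass 3: Select minimum 14 at index 4, swap -> [7, 14, 14, 25, 22, 15]
Pass 4: Select minimum 15 at index 5, swap -> [7, 14, 14, 15, 22, 25]


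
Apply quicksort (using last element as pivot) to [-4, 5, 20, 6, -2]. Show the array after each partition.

Partition 1: pivot=-2 at index 1 -> [-4, -2, 20, 6, 5]
Partition 2: pivot=5 at index 2 -> [-4, -2, 5, 6, 20]
Partition 3: pivot=20 at index 4 -> [-4, -2, 5, 6, 20]


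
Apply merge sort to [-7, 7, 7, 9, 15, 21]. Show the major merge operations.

Divide and conquer:
  Merge [7] + [7] -> [7, 7]
  Merge [-7] + [7, 7] -> [-7, 7, 7]
  Merge [15] + [21] -> [15, 21]
  Merge [9] + [15, 21] -> [9, 15, 21]
  Merge [-7, 7, 7] + [9, 15, 21] -> [-7, 7, 7, 9, 15, 21]


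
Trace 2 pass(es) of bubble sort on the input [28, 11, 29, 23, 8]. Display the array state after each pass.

After pass 1: [11, 28, 23, 8, 29] (3 swaps)
After pass 2: [11, 23, 8, 28, 29] (2 swaps)
Total swaps: 5


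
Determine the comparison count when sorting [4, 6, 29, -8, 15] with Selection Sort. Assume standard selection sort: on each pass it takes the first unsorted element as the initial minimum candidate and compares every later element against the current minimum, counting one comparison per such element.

Pass 1: scan indices 1..4 for the minimum = 4 comparison(s); min is -8, place at index 0 -> [-8, 6, 29, 4, 15]
Pass 2: scan indices 2..4 for the minimum = 3 comparison(s); min is 4, place at index 1 -> [-8, 4, 29, 6, 15]
Pass 3: scan indices 3..4 for the minimum = 2 comparison(s); min is 6, place at index 2 -> [-8, 4, 6, 29, 15]
Pass 4: scan indices 4..4 for the minimum = 1 comparison(s); min is 15, place at index 3 -> [-8, 4, 6, 15, 29]
Selection sort always scans the whole unsorted suffix, so the count is (n-1) + (n-2) + ... + 1 = n(n-1)/2 = 5*4/2 = 10 regardless of the input order.
Total comparisons: 4 + 3 + 2 + 1 = 10


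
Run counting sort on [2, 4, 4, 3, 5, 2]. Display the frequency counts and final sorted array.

Count array: [0, 0, 2, 1, 2, 1]
(count[i] = number of elements equal to i)
Cumulative count: [0, 0, 2, 3, 5, 6]
Sorted: [2, 2, 3, 4, 4, 5]


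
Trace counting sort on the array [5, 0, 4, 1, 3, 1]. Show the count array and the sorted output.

Count array: [1, 2, 0, 1, 1, 1]
(count[i] = number of elements equal to i)
Cumulative count: [1, 3, 3, 4, 5, 6]
Sorted: [0, 1, 1, 3, 4, 5]
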